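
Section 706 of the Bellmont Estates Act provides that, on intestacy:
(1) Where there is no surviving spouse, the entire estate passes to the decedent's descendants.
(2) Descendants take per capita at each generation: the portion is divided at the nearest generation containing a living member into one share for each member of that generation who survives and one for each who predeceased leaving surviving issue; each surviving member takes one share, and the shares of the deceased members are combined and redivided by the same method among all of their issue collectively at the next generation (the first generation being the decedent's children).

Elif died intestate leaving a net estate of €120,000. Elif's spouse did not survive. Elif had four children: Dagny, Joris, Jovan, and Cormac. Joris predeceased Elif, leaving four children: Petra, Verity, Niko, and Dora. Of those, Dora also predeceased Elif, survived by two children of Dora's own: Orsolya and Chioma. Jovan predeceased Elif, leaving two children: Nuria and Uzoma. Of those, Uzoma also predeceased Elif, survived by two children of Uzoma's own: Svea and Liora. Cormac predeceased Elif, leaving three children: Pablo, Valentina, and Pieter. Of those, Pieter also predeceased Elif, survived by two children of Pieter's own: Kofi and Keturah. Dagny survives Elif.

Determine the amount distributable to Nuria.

Nuria receives €10,000.

The entire €120,000 passes to the descendants.
That amount (€120,000) is divided at the children's generation into 4 shares of €30,000. Dagny takes €30,000. The 3 shares of the deceased (Joris, Jovan, and Cormac) are combined into a pool of €90,000.
That pool (€90,000) is divided at the grandchildren's generation into 9 shares of €10,000. Petra, Verity, Niko, Nuria, Pablo, and Valentina each take €10,000. The 3 shares of the deceased (Dora, Uzoma, and Pieter) are combined into a pool of €30,000.
That pool (€30,000) is divided at the great-grandchildren's generation equally among Orsolya, Chioma, Svea, Liora, Kofi, and Keturah: €5,000 each.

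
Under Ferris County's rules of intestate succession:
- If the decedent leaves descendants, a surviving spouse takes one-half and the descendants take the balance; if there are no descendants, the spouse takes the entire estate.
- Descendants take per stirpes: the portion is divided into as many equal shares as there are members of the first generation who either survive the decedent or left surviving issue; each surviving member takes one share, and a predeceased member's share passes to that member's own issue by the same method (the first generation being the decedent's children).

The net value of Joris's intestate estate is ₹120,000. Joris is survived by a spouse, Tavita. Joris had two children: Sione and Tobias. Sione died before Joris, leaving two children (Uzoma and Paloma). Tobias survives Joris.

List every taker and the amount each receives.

Tavita takes one-half of ₹120,000 = ₹60,000. The remaining ₹60,000 passes to the descendants.
The descendants' portion (₹60,000) is divided into 2 shares of ₹30,000: Tobias takes ₹30,000; Sione's ₹30,000 share passes to Sione's issue.
Sione's share (₹30,000) is divided into 2 shares of ₹15,000: Uzoma and Paloma each take ₹15,000.

Tavita: ₹60,000; Uzoma: ₹15,000; Paloma: ₹15,000; Tobias: ₹30,000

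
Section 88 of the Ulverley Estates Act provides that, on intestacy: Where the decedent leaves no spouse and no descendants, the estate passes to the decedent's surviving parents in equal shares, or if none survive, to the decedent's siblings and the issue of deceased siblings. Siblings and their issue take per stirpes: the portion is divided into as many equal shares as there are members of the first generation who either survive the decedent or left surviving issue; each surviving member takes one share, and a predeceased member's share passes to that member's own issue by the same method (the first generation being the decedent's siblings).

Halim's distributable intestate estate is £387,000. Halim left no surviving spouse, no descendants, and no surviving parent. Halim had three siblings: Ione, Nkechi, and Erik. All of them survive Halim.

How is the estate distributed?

The entire £387,000 passes to the siblings and their issue.
That amount (£387,000) is divided into 3 shares of £129,000: Ione, Nkechi, and Erik each take £129,000.

Ione: £129,000; Nkechi: £129,000; Erik: £129,000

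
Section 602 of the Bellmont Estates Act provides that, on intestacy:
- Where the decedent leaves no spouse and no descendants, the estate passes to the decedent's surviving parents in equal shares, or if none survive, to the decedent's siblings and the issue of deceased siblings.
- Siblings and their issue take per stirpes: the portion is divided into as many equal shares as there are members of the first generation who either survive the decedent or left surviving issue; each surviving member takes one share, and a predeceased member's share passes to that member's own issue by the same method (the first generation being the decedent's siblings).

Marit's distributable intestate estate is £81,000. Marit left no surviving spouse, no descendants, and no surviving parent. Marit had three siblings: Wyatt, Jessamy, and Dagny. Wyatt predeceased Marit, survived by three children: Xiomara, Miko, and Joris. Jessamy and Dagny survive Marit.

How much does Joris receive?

The entire £81,000 passes to the siblings and their issue.
That amount (£81,000) is divided into 3 shares of £27,000: Jessamy and Dagny each take £27,000; Wyatt's £27,000 share passes to Wyatt's issue.
Wyatt's share (£27,000) is divided into 3 shares of £9,000: Xiomara, Miko, and Joris each take £9,000.

Joris receives £9,000.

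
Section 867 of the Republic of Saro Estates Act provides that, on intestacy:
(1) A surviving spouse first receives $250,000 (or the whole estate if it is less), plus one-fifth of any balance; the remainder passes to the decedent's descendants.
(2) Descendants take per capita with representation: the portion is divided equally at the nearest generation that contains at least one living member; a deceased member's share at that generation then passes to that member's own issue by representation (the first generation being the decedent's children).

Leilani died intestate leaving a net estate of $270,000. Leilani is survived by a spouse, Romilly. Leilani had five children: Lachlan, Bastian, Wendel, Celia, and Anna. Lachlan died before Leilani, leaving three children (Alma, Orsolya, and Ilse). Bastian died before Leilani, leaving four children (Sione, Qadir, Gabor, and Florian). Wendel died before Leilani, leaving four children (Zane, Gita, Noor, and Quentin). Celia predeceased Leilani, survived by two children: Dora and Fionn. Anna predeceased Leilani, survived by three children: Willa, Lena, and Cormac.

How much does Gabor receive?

Gabor receives $1,000.

Romilly first takes $250,000, leaving a balance of $20,000. Romilly then takes one-fifth of the balance ($4,000), for a total of $254,000. The remaining $16,000 passes to the descendants.
No child survives, so the initial division is made at the grandchildren's generation.
The descendants' portion ($16,000) is divided into 16 shares of $1,000: Alma, Orsolya, Ilse, Sione, Qadir, Gabor, Florian, Zane, Gita, Noor, Quentin, Dora, Fionn, Willa, Lena, and Cormac each take $1,000.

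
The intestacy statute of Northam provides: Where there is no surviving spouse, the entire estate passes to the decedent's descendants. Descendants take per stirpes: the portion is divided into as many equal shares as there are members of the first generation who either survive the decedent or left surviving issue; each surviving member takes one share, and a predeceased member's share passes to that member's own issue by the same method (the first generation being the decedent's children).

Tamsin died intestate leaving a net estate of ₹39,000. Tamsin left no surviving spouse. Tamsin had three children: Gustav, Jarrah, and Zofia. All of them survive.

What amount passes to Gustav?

The entire ₹39,000 passes to the descendants.
That amount (₹39,000) is divided into 3 shares of ₹13,000: Gustav, Jarrah, and Zofia each take ₹13,000.

Gustav receives ₹13,000.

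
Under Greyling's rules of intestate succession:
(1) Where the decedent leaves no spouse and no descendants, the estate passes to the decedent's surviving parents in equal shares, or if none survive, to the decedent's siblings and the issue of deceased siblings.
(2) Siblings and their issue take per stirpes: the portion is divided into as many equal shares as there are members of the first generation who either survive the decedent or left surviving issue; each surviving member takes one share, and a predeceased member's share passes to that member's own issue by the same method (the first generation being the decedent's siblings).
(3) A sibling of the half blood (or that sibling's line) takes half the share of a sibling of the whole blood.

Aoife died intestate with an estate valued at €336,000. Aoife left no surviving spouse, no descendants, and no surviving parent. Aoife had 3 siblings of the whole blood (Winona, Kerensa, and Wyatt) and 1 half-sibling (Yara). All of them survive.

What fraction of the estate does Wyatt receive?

Wyatt receives 2/7 of the estate.

The entire €336,000 passes to the siblings and their issue.
Counting each half-blood sibling's line as half a unit, there are 7/2 units in €336,000, so one unit is €96,000. Whole-blood lines (Winona, Kerensa, and Wyatt) take €96,000 each; half-blood lines (Yara) take €48,000 each.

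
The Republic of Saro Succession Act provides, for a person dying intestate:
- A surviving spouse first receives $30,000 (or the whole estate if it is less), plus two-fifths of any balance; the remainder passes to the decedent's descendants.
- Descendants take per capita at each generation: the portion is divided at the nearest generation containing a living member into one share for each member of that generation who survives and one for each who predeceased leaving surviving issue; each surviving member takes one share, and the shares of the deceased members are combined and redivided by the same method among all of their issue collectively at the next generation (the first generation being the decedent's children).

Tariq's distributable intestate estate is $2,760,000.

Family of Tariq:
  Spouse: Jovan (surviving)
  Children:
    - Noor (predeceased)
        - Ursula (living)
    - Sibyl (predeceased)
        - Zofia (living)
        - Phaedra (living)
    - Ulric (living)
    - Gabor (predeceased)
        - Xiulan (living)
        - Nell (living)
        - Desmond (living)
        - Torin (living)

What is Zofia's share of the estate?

Zofia receives $175,500.

Jovan first takes $30,000, leaving a balance of $2,730,000. Jovan then takes two-fifths of the balance ($1,092,000), for a total of $1,122,000. The remaining $1,638,000 passes to the descendants.
The descendants' portion ($1,638,000) is divided at the children's generation into 4 shares of $409,500. Ulric takes $409,500. The 3 shares of the deceased (Noor, Sibyl, and Gabor) are combined into a pool of $1,228,500.
That pool ($1,228,500) is divided at the grandchildren's generation equally among Ursula, Zofia, Phaedra, Xiulan, Nell, Desmond, and Torin: $175,500 each.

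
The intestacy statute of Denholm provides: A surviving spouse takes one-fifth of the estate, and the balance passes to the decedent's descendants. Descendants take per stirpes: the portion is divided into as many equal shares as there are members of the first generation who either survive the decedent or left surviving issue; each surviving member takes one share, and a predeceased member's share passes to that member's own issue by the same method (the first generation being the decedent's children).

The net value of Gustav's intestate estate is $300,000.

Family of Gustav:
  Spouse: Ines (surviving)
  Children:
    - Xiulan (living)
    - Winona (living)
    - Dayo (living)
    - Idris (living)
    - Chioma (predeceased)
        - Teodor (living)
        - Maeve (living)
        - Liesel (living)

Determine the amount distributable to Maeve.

Ines takes one-fifth of $300,000 = $60,000. The remaining $240,000 passes to the descendants.
The descendants' portion ($240,000) is divided into 5 shares of $48,000: Xiulan, Winona, Dayo, and Idris each take $48,000; Chioma's $48,000 share passes to Chioma's issue.
Chioma's share ($48,000) is divided into 3 shares of $16,000: Teodor, Maeve, and Liesel each take $16,000.

Maeve receives $16,000.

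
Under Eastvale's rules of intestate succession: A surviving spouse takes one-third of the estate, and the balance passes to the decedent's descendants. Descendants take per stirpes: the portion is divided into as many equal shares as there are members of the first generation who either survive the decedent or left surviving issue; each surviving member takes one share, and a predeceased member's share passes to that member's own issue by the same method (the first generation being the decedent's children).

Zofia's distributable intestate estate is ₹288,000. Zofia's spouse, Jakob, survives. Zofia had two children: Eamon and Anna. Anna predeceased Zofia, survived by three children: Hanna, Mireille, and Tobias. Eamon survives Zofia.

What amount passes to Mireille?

Jakob takes one-third of ₹288,000 = ₹96,000. The remaining ₹192,000 passes to the descendants.
The descendants' portion (₹192,000) is divided into 2 shares of ₹96,000: Eamon takes ₹96,000; Anna's ₹96,000 share passes to Anna's issue.
Anna's share (₹96,000) is divided into 3 shares of ₹32,000: Hanna, Mireille, and Tobias each take ₹32,000.

Mireille receives ₹32,000.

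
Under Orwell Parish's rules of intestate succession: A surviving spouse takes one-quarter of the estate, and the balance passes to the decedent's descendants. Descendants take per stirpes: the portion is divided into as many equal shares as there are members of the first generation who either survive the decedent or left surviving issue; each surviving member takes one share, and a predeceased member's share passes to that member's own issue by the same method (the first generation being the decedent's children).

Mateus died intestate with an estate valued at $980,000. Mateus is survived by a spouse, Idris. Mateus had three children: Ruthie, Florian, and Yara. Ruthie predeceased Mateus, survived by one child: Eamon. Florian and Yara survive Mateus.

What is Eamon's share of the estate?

Idris takes one-quarter of $980,000 = $245,000. The remaining $735,000 passes to the descendants.
The descendants' portion ($735,000) is divided into 3 shares of $245,000: Florian and Yara each take $245,000; Ruthie's $245,000 share passes to Ruthie's issue.
Ruthie's share ($245,000) passes entirely to Eamon.

Eamon receives $245,000.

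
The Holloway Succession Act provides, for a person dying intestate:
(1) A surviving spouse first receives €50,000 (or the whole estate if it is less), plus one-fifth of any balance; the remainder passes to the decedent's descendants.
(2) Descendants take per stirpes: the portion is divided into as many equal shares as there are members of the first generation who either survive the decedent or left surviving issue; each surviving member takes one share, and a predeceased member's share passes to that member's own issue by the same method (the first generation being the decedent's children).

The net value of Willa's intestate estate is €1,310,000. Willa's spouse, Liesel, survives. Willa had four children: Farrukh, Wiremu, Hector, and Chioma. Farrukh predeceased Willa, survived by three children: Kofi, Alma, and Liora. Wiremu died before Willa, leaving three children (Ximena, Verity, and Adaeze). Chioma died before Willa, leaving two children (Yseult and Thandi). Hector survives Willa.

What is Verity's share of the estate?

Liesel first takes €50,000, leaving a balance of €1,260,000. Liesel then takes one-fifth of the balance (€252,000), for a total of €302,000. The remaining €1,008,000 passes to the descendants.
The descendants' portion (€1,008,000) is divided into 4 shares of €252,000: Hector takes €252,000; Farrukh's €252,000 share passes to Farrukh's issue; Wiremu's €252,000 share passes to Wiremu's issue; Chioma's €252,000 share passes to Chioma's issue.
Farrukh's share (€252,000) is divided into 3 shares of €84,000: Kofi, Alma, and Liora each take €84,000.
Wiremu's share (€252,000) is divided into 3 shares of €84,000: Ximena, Verity, and Adaeze each take €84,000.
Chioma's share (€252,000) is divided into 2 shares of €126,000: Yseult and Thandi each take €126,000.

Verity receives €84,000.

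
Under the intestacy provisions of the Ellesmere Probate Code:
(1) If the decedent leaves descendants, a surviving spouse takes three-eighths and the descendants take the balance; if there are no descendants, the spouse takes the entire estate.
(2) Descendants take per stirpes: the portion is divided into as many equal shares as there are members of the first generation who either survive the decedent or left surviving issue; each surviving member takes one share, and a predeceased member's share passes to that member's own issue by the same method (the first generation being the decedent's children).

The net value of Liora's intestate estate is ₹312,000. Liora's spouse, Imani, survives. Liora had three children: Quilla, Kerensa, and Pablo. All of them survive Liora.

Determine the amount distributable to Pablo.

Imani takes three-eighths of ₹312,000 = ₹117,000. The remaining ₹195,000 passes to the descendants.
The descendants' portion (₹195,000) is divided into 3 shares of ₹65,000: Quilla, Kerensa, and Pablo each take ₹65,000.

Pablo receives ₹65,000.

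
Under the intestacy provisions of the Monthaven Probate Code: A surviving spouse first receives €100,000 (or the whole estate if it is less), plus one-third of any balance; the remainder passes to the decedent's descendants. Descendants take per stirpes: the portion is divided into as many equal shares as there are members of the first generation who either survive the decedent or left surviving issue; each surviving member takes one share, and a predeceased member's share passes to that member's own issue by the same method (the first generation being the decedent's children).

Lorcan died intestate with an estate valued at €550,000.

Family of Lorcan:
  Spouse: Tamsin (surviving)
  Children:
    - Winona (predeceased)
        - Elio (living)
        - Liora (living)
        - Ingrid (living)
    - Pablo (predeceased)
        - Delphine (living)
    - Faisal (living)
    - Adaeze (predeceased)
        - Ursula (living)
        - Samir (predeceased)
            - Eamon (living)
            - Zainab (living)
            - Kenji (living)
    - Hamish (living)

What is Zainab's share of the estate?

Tamsin first takes €100,000, leaving a balance of €450,000. Tamsin then takes one-third of the balance (€150,000), for a total of €250,000. The remaining €300,000 passes to the descendants.
The descendants' portion (€300,000) is divided into 5 shares of €60,000: Faisal and Hamish each take €60,000; Winona's €60,000 share passes to Winona's issue; Pablo's €60,000 share passes to Pablo's issue; Adaeze's €60,000 share passes to Adaeze's issue.
Winona's share (€60,000) is divided into 3 shares of €20,000: Elio, Liora, and Ingrid each take €20,000.
Pablo's share (€60,000) passes entirely to Delphine.
Adaeze's share (€60,000) is divided into 2 shares of €30,000: Ursula takes €30,000; Samir's €30,000 share passes to Samir's issue.
Samir's share (€30,000) is divided into 3 shares of €10,000: Eamon, Zainab, and Kenji each take €10,000.

Zainab receives €10,000.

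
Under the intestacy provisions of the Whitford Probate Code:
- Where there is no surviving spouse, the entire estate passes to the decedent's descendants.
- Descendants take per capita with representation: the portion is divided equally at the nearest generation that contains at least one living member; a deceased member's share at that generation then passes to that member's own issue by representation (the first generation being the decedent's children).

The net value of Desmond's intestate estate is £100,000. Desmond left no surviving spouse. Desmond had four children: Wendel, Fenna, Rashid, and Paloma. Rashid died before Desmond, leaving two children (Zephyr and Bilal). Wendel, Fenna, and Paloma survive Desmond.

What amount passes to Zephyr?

The entire £100,000 passes to the descendants.
That amount (£100,000) is divided into 4 shares of £25,000: Wendel, Fenna, and Paloma each take £25,000; Rashid's £25,000 share passes to Rashid's issue.
Rashid's share (£25,000) is divided into 2 shares of £12,500: Zephyr and Bilal each take £12,500.

Zephyr receives £12,500.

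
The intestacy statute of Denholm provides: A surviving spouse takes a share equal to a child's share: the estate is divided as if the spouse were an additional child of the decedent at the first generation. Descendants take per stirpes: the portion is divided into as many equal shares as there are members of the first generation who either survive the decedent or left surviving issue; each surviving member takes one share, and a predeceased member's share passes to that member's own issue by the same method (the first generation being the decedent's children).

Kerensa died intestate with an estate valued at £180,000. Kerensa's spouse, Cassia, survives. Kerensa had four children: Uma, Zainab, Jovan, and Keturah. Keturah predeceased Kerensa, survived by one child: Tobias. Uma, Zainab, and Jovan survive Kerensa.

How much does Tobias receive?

The spouse counts as an additional share at the children's level, so there are 5 primary shares of £36,000. Cassia takes one such share (£36,000).
The children's combined portion (£144,000) is divided into 4 shares of £36,000: Uma, Zainab, and Jovan each take £36,000; Keturah's £36,000 share passes to Keturah's issue.
Keturah's share (£36,000) passes entirely to Tobias.

Tobias receives £36,000.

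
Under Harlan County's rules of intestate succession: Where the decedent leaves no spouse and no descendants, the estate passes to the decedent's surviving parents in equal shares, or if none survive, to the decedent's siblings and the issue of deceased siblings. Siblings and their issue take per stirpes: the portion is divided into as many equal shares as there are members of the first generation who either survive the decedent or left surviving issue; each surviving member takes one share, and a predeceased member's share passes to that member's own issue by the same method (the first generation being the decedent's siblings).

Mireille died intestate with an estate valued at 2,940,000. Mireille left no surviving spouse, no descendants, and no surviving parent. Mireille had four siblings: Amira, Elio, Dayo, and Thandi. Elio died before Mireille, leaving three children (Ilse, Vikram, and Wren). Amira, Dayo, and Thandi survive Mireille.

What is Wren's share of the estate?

The entire 2,940,000 passes to the siblings and their issue.
That amount (2,940,000) is divided into 4 shares of 735,000: Amira, Dayo, and Thandi each take 735,000; Elio's 735,000 share passes to Elio's issue.
Elio's share (735,000) is divided into 3 shares of 245,000: Ilse, Vikram, and Wren each take 245,000.

Wren receives 245,000.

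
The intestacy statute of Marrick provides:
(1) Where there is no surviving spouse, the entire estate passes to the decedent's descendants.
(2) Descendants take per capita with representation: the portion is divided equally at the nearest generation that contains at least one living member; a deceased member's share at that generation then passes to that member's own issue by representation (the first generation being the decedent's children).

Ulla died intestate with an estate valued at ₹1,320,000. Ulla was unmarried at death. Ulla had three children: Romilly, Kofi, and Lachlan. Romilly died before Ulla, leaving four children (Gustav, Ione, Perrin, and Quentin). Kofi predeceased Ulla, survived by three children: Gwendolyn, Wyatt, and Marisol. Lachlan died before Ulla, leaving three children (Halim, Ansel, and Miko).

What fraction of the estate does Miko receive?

Miko receives 1/10 of the estate.

The entire ₹1,320,000 passes to the descendants.
No child survives, so the initial division is made at the grandchildren's generation.
That amount (₹1,320,000) is divided into 10 shares of ₹132,000: Gustav, Ione, Perrin, Quentin, Gwendolyn, Wyatt, Marisol, Halim, Ansel, and Miko each take ₹132,000.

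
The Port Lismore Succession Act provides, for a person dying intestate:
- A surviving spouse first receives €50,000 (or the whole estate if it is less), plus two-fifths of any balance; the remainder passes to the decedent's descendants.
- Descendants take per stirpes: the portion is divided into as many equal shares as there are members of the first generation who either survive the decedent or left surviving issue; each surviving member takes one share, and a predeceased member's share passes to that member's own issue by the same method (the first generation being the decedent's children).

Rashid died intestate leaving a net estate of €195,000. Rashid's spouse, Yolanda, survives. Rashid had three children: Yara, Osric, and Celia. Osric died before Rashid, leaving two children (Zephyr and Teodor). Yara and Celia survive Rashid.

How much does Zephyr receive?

Yolanda first takes €50,000, leaving a balance of €145,000. Yolanda then takes two-fifths of the balance (€58,000), for a total of €108,000. The remaining €87,000 passes to the descendants.
The descendants' portion (€87,000) is divided into 3 shares of €29,000: Yara and Celia each take €29,000; Osric's €29,000 share passes to Osric's issue.
Osric's share (€29,000) is divided into 2 shares of €14,500: Zephyr and Teodor each take €14,500.

Zephyr receives €14,500.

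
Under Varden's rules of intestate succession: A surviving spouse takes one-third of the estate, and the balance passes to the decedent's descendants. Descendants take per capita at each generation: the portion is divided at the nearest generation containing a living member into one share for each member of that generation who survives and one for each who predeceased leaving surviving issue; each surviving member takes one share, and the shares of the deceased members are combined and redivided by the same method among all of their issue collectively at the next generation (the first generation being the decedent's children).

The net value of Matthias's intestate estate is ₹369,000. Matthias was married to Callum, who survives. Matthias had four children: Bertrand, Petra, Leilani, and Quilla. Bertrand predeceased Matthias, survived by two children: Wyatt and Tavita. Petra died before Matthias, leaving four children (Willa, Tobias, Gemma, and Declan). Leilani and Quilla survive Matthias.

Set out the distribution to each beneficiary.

Callum: ₹123,000; Wyatt: ₹20,500; Tavita: ₹20,500; Willa: ₹20,500; Tobias: ₹20,500; Gemma: ₹20,500; Declan: ₹20,500; Leilani: ₹61,500; Quilla: ₹61,500

Callum takes one-third of ₹369,000 = ₹123,000. The remaining ₹246,000 passes to the descendants.
The descendants' portion (₹246,000) is divided at the children's generation into 4 shares of ₹61,500. Leilani and Quilla each take ₹61,500. The 2 shares of the deceased (Bertrand and Petra) are combined into a pool of ₹123,000.
That pool (₹123,000) is divided at the grandchildren's generation equally among Wyatt, Tavita, Willa, Tobias, Gemma, and Declan: ₹20,500 each.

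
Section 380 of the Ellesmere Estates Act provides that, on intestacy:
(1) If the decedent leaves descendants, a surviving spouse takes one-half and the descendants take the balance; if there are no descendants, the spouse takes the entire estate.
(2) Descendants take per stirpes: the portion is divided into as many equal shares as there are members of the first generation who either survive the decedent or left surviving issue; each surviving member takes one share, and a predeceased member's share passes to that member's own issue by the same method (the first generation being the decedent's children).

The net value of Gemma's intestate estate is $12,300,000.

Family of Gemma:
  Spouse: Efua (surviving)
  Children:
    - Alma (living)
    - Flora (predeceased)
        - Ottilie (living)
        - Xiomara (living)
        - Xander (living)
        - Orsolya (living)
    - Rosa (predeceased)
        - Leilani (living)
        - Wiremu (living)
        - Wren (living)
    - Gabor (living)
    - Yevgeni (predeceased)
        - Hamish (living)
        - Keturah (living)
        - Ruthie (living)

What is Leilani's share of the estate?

Leilani receives $410,000.

Efua takes one-half of $12,300,000 = $6,150,000. The remaining $6,150,000 passes to the descendants.
The descendants' portion ($6,150,000) is divided into 5 shares of $1,230,000: Alma and Gabor each take $1,230,000; Flora's $1,230,000 share passes to Flora's issue; Rosa's $1,230,000 share passes to Rosa's issue; Yevgeni's $1,230,000 share passes to Yevgeni's issue.
Flora's share ($1,230,000) is divided into 4 shares of $307,500: Ottilie, Xiomara, Xander, and Orsolya each take $307,500.
Rosa's share ($1,230,000) is divided into 3 shares of $410,000: Leilani, Wiremu, and Wren each take $410,000.
Yevgeni's share ($1,230,000) is divided into 3 shares of $410,000: Hamish, Keturah, and Ruthie each take $410,000.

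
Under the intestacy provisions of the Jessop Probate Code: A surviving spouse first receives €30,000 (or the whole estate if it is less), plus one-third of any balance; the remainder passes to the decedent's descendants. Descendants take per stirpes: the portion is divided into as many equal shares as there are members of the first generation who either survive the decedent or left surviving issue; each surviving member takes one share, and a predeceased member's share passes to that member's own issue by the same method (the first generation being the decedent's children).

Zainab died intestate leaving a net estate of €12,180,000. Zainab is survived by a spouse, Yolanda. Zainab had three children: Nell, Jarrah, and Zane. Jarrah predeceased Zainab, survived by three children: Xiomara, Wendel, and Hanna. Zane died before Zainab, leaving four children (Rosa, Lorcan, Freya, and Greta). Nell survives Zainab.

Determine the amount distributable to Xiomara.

Yolanda first takes €30,000, leaving a balance of €12,150,000. Yolanda then takes one-third of the balance (€4,050,000), for a total of €4,080,000. The remaining €8,100,000 passes to the descendants.
The descendants' portion (€8,100,000) is divided into 3 shares of €2,700,000: Nell takes €2,700,000; Jarrah's €2,700,000 share passes to Jarrah's issue; Zane's €2,700,000 share passes to Zane's issue.
Jarrah's share (€2,700,000) is divided into 3 shares of €900,000: Xiomara, Wendel, and Hanna each take €900,000.
Zane's share (€2,700,000) is divided into 4 shares of €675,000: Rosa, Lorcan, Freya, and Greta each take €675,000.

Xiomara receives €900,000.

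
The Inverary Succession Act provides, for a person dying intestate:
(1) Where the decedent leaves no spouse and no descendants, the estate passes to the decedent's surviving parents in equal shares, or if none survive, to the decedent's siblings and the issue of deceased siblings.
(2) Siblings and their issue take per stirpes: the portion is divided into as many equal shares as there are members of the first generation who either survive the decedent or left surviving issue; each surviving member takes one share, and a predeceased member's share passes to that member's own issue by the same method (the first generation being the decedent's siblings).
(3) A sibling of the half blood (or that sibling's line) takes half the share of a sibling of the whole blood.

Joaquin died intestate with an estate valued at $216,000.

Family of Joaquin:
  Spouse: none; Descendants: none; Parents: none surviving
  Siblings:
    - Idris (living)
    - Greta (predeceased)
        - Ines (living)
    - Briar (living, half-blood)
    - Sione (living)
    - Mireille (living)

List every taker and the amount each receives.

The entire $216,000 passes to the siblings and their issue.
Counting each half-blood sibling's line as half a unit, there are 9/2 units in $216,000, so one unit is $48,000. Whole-blood lines (Idris, Greta, Sione, and Mireille) take $48,000 each; half-blood lines (Briar) take $24,000 each.
Greta's share ($48,000) passes entirely to Ines.

Idris: $48,000; Ines: $48,000; Briar: $24,000; Sione: $48,000; Mireille: $48,000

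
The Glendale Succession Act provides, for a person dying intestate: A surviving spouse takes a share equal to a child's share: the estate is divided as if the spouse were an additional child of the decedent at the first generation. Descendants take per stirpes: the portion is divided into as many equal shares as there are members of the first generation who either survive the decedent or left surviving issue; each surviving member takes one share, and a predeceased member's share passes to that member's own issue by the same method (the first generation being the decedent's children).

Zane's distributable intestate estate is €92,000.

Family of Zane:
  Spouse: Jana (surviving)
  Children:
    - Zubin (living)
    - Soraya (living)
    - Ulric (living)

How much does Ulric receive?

The spouse counts as an additional share at the children's level, so there are 4 primary shares of €23,000. Jana takes one such share (€23,000).
The children's combined portion (€69,000) is divided into 3 shares of €23,000: Zubin, Soraya, and Ulric each take €23,000.

Ulric receives €23,000.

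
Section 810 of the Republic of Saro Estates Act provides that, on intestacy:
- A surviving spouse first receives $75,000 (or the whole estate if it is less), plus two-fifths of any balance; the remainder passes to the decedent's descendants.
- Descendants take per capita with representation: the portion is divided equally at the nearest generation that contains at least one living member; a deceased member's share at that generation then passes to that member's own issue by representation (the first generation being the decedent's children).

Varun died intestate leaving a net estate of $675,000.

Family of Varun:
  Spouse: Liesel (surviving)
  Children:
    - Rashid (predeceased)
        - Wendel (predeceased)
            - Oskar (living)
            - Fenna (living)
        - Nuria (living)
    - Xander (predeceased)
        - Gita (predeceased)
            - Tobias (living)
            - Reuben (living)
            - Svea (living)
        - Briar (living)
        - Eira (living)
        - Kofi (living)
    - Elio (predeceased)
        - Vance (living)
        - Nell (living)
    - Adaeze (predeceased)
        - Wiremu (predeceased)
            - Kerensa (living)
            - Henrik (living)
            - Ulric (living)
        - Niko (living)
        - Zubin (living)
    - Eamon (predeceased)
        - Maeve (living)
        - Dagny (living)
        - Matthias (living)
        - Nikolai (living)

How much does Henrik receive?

Henrik receives $8,000.

Liesel first takes $75,000, leaving a balance of $600,000. Liesel then takes two-fifths of the balance ($240,000), for a total of $315,000. The remaining $360,000 passes to the descendants.
No child survives, so the initial division is made at the grandchildren's generation.
The descendants' portion ($360,000) is divided into 15 shares of $24,000: Nuria, Briar, Eira, Kofi, Vance, Nell, Niko, Zubin, Maeve, Dagny, Matthias, and Nikolai each take $24,000; Wendel's $24,000 share passes to Wendel's issue; Gita's $24,000 share passes to Gita's issue; Wiremu's $24,000 share passes to Wiremu's issue.
Wendel's share ($24,000) is divided into 2 shares of $12,000: Oskar and Fenna each take $12,000.
Gita's share ($24,000) is divided into 3 shares of $8,000: Tobias, Reuben, and Svea each take $8,000.
Wiremu's share ($24,000) is divided into 3 shares of $8,000: Kerensa, Henrik, and Ulric each take $8,000.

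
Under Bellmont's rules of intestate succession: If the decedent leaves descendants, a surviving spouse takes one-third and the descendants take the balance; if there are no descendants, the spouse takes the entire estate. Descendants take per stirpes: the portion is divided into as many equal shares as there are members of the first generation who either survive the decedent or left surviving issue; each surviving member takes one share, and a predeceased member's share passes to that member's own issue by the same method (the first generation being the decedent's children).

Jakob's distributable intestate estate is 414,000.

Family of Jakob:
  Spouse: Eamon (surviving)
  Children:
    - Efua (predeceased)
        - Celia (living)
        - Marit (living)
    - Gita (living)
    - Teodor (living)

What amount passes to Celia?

Celia receives 46,000.

Eamon takes one-third of 414,000 = 138,000. The remaining 276,000 passes to the descendants.
The descendants' portion (276,000) is divided into 3 shares of 92,000: Gita and Teodor each take 92,000; Efua's 92,000 share passes to Efua's issue.
Efua's share (92,000) is divided into 2 shares of 46,000: Celia and Marit each take 46,000.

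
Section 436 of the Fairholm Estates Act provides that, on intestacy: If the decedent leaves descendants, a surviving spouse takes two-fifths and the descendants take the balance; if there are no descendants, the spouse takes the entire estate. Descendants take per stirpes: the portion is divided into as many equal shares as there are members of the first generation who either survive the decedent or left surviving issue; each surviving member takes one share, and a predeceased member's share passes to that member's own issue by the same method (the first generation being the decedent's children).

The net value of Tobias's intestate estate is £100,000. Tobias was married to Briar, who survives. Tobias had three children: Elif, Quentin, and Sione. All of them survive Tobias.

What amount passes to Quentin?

Quentin receives £20,000.

Briar takes two-fifths of £100,000 = £40,000. The remaining £60,000 passes to the descendants.
The descendants' portion (£60,000) is divided into 3 shares of £20,000: Elif, Quentin, and Sione each take £20,000.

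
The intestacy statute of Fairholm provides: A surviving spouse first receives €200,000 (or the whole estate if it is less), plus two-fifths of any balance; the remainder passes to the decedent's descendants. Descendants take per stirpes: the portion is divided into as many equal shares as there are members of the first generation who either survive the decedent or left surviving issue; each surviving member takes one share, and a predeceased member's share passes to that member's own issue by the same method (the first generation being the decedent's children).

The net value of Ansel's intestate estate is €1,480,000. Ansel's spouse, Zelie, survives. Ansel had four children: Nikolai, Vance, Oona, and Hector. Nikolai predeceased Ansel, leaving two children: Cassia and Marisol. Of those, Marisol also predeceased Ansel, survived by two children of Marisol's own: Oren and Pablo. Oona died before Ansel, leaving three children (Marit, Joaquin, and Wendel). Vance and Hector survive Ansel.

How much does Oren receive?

Zelie first takes €200,000, leaving a balance of €1,280,000. Zelie then takes two-fifths of the balance (€512,000), for a total of €712,000. The remaining €768,000 passes to the descendants.
The descendants' portion (€768,000) is divided into 4 shares of €192,000: Vance and Hector each take €192,000; Nikolai's €192,000 share passes to Nikolai's issue; Oona's €192,000 share passes to Oona's issue.
Nikolai's share (€192,000) is divided into 2 shares of €96,000: Cassia takes €96,000; Marisol's €96,000 share passes to Marisol's issue.
Marisol's share (€96,000) is divided into 2 shares of €48,000: Oren and Pablo each take €48,000.
Oona's share (€192,000) is divided into 3 shares of €64,000: Marit, Joaquin, and Wendel each take €64,000.

Oren receives €48,000.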